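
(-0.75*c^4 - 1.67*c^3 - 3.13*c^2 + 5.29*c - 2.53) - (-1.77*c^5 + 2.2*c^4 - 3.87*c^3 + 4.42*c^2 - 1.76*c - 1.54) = 1.77*c^5 - 2.95*c^4 + 2.2*c^3 - 7.55*c^2 + 7.05*c - 0.99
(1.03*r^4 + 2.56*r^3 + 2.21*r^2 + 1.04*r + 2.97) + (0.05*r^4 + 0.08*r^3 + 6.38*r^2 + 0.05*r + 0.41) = 1.08*r^4 + 2.64*r^3 + 8.59*r^2 + 1.09*r + 3.38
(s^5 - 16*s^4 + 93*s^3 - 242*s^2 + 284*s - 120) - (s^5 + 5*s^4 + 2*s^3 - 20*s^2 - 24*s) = -21*s^4 + 91*s^3 - 222*s^2 + 308*s - 120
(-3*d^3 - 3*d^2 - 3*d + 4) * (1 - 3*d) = 9*d^4 + 6*d^3 + 6*d^2 - 15*d + 4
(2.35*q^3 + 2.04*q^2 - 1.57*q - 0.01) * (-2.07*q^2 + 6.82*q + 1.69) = -4.8645*q^5 + 11.8042*q^4 + 21.1342*q^3 - 7.2391*q^2 - 2.7215*q - 0.0169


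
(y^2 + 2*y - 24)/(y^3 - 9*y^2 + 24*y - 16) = (y + 6)/(y^2 - 5*y + 4)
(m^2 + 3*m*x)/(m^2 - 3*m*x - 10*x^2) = m*(-m - 3*x)/(-m^2 + 3*m*x + 10*x^2)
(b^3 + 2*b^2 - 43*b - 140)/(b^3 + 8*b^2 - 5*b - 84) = (b^2 - 2*b - 35)/(b^2 + 4*b - 21)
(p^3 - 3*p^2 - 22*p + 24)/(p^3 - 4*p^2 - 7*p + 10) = (p^2 - 2*p - 24)/(p^2 - 3*p - 10)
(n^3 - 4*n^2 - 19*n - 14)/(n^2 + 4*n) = (n^3 - 4*n^2 - 19*n - 14)/(n*(n + 4))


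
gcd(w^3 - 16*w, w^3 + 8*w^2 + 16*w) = w^2 + 4*w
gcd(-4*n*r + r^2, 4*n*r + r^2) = r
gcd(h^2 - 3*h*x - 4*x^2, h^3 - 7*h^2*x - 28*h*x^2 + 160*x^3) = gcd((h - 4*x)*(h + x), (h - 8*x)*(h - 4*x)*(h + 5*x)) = -h + 4*x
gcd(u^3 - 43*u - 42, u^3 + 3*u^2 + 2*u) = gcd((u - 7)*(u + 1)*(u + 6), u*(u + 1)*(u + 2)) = u + 1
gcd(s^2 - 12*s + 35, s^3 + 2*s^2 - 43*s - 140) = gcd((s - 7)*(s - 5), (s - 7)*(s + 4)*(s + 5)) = s - 7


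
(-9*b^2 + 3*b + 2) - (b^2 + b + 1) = -10*b^2 + 2*b + 1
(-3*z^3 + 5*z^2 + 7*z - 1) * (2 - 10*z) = 30*z^4 - 56*z^3 - 60*z^2 + 24*z - 2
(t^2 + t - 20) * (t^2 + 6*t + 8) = t^4 + 7*t^3 - 6*t^2 - 112*t - 160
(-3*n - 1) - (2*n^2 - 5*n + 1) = -2*n^2 + 2*n - 2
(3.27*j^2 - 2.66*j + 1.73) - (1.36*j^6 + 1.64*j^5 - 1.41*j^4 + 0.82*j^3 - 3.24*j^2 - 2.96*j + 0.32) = -1.36*j^6 - 1.64*j^5 + 1.41*j^4 - 0.82*j^3 + 6.51*j^2 + 0.3*j + 1.41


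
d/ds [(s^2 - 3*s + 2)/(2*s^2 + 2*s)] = (2*s^2 - 2*s - 1)/(s^2*(s^2 + 2*s + 1))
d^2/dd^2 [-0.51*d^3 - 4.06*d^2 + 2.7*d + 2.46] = -3.06*d - 8.12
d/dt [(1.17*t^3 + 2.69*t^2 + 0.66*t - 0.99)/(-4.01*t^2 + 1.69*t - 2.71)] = (-4.6917*t^4 + 3.9546*t^3 - 2.3194*t^2 - 22.5196*t - 0.1155)/(16.0801*t^4 - 13.5538*t^3 + 24.5903*t^2 - 9.1598*t + 7.3441)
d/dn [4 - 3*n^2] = -6*n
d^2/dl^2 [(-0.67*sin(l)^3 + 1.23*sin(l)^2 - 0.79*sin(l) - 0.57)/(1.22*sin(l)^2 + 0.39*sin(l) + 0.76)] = (0.997227999999998*sin(l)^7 + 0.956357999999997*sin(l)^6 + 3.411146*sin(l)^5 + 9.57687900000001*sin(l)^4 - 3.675604*sin(l)^3 - 18.227859*sin(l)^2 + 0.733096*sin(l) + 2.772822)/(1.815848*sin(l)^6 + 1.741428*sin(l)^5 + 3.950238*sin(l)^4 + 2.228967*sin(l)^3 + 2.460804*sin(l)^2 + 0.675792*sin(l) + 0.438976)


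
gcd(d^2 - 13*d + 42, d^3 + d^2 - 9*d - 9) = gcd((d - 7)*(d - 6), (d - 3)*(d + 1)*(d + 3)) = 1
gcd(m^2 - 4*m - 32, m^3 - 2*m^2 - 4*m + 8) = 1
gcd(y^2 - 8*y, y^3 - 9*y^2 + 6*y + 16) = y - 8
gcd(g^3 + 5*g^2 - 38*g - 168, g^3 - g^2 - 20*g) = g + 4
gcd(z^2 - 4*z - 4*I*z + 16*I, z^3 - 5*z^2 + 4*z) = z - 4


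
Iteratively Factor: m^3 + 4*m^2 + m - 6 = (m + 2)*(m^2 + 2*m - 3) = (m - 1)*(m + 2)*(m + 3)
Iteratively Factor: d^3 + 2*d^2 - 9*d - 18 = (d + 3)*(d^2 - d - 6) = (d - 3)*(d + 3)*(d + 2)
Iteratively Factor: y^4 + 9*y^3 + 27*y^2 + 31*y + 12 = (y + 3)*(y^3 + 6*y^2 + 9*y + 4) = (y + 3)*(y + 4)*(y^2 + 2*y + 1) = (y + 1)*(y + 3)*(y + 4)*(y + 1)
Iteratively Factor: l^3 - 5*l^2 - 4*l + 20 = (l - 5)*(l^2 - 4) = (l - 5)*(l + 2)*(l - 2)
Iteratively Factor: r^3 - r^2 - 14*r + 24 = (r - 3)*(r^2 + 2*r - 8) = (r - 3)*(r - 2)*(r + 4)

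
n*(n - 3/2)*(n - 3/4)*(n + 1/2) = n^4 - 7*n^3/4 + 9*n/16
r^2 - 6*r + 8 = (r - 4)*(r - 2)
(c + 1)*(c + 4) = c^2 + 5*c + 4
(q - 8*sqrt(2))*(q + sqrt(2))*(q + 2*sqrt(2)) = q^3 - 5*sqrt(2)*q^2 - 44*q - 32*sqrt(2)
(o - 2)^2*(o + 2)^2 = o^4 - 8*o^2 + 16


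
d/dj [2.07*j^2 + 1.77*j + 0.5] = 4.14*j + 1.77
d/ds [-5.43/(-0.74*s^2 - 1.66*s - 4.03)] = (-8.0364*s - 9.0138)/(0.74*s^2 + 1.66*s + 4.03)^2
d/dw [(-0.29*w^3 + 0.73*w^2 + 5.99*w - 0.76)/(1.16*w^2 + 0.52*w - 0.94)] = (-0.3364*w^4 - 0.3016*w^3 - 5.751*w^2 + 0.3908*w - 5.2354)/(1.3456*w^4 + 1.2064*w^3 - 1.9104*w^2 - 0.9776*w + 0.8836)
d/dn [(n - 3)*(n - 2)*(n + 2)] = 3*n^2 - 6*n - 4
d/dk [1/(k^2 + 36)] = -2*k/(k^2 + 36)^2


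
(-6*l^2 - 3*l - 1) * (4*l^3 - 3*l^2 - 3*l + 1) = -24*l^5 + 6*l^4 + 23*l^3 + 6*l^2 - 1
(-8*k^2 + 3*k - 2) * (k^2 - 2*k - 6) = -8*k^4 + 19*k^3 + 40*k^2 - 14*k + 12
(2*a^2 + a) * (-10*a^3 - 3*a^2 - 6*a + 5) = -20*a^5 - 16*a^4 - 15*a^3 + 4*a^2 + 5*a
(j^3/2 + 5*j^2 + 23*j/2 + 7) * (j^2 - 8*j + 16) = j^5/2 + j^4 - 41*j^3/2 - 5*j^2 + 128*j + 112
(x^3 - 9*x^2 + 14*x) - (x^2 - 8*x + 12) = x^3 - 10*x^2 + 22*x - 12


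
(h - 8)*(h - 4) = h^2 - 12*h + 32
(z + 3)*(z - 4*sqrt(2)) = z^2 - 4*sqrt(2)*z + 3*z - 12*sqrt(2)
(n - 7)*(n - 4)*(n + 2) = n^3 - 9*n^2 + 6*n + 56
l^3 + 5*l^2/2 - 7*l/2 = l*(l - 1)*(l + 7/2)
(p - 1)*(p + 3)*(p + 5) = p^3 + 7*p^2 + 7*p - 15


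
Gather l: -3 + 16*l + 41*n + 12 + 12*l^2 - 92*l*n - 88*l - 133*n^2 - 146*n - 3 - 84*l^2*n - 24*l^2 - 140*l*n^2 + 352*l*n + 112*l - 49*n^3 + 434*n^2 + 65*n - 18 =l^2*(-84*n - 12) + l*(-140*n^2 + 260*n + 40) - 49*n^3 + 301*n^2 - 40*n - 12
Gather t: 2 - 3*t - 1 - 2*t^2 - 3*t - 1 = -2*t^2 - 6*t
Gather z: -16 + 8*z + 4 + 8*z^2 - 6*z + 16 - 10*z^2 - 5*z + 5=-2*z^2 - 3*z + 9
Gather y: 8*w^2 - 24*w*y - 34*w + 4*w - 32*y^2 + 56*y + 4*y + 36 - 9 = 8*w^2 - 30*w - 32*y^2 + y*(60 - 24*w) + 27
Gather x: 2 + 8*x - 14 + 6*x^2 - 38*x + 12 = 6*x^2 - 30*x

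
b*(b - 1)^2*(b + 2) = b^4 - 3*b^2 + 2*b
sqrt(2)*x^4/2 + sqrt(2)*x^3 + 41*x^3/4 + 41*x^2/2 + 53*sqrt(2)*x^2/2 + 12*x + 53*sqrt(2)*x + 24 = (x/2 + 1)*(x + 4*sqrt(2))*(x + 6*sqrt(2))*(sqrt(2)*x + 1/2)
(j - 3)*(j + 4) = j^2 + j - 12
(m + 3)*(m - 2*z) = m^2 - 2*m*z + 3*m - 6*z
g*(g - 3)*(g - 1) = g^3 - 4*g^2 + 3*g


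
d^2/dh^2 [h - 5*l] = 0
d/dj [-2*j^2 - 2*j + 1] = -4*j - 2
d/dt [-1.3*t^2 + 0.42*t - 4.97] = 0.42 - 2.6*t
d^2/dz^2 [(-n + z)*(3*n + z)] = 2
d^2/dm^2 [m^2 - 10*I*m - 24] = 2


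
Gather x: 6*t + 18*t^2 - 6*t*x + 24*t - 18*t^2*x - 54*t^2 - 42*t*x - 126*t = -36*t^2 - 96*t + x*(-18*t^2 - 48*t)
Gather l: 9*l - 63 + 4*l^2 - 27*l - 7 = 4*l^2 - 18*l - 70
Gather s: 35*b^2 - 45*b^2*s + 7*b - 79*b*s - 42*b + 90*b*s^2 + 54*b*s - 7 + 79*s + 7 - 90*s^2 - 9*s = 35*b^2 - 35*b + s^2*(90*b - 90) + s*(-45*b^2 - 25*b + 70)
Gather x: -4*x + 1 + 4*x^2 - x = 4*x^2 - 5*x + 1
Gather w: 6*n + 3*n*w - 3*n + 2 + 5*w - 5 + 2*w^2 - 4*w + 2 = 3*n + 2*w^2 + w*(3*n + 1) - 1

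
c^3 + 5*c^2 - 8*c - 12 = (c - 2)*(c + 1)*(c + 6)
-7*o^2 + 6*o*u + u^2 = (-o + u)*(7*o + u)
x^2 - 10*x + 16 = (x - 8)*(x - 2)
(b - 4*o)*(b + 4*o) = b^2 - 16*o^2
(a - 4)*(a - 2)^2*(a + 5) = a^4 - 3*a^3 - 20*a^2 + 84*a - 80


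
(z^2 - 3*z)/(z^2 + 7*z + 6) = z*(z - 3)/(z^2 + 7*z + 6)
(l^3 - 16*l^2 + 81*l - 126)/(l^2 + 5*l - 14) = (l^3 - 16*l^2 + 81*l - 126)/(l^2 + 5*l - 14)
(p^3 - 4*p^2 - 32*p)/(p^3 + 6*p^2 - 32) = p*(p - 8)/(p^2 + 2*p - 8)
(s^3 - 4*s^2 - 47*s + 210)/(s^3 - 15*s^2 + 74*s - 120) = (s + 7)/(s - 4)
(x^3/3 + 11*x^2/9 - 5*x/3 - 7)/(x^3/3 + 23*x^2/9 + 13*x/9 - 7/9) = (3*x^3 + 11*x^2 - 15*x - 63)/(3*x^3 + 23*x^2 + 13*x - 7)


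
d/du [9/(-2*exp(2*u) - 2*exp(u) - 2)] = (9*exp(u) + 9/2)*exp(u)/(exp(2*u) + exp(u) + 1)^2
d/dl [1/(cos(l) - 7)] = sin(l)/(cos(l) - 7)^2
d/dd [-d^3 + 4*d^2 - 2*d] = -3*d^2 + 8*d - 2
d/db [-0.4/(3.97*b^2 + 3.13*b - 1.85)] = (3.176*b + 1.252)/(3.97*b^2 + 3.13*b - 1.85)^2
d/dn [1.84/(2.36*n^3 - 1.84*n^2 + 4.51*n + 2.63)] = (-13.0272*n^2 + 6.7712*n - 8.2984)/(2.36*n^3 - 1.84*n^2 + 4.51*n + 2.63)^2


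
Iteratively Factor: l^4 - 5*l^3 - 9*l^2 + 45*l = (l - 5)*(l^3 - 9*l) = (l - 5)*(l - 3)*(l^2 + 3*l) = (l - 5)*(l - 3)*(l + 3)*(l)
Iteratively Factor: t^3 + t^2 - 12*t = (t + 4)*(t^2 - 3*t) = (t - 3)*(t + 4)*(t)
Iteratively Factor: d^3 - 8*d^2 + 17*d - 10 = (d - 2)*(d^2 - 6*d + 5) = (d - 5)*(d - 2)*(d - 1)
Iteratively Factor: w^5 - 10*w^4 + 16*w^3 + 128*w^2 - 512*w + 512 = (w - 4)*(w^4 - 6*w^3 - 8*w^2 + 96*w - 128) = (w - 4)*(w - 2)*(w^3 - 4*w^2 - 16*w + 64) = (w - 4)^2*(w - 2)*(w^2 - 16) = (w - 4)^2*(w - 2)*(w + 4)*(w - 4)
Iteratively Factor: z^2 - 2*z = (z)*(z - 2)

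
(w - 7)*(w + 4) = w^2 - 3*w - 28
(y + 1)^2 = y^2 + 2*y + 1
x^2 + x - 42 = (x - 6)*(x + 7)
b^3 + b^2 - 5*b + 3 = (b - 1)^2*(b + 3)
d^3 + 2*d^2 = d^2*(d + 2)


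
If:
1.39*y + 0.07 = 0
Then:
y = -0.05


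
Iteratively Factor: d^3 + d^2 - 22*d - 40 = (d + 2)*(d^2 - d - 20) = (d - 5)*(d + 2)*(d + 4)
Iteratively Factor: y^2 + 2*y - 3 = (y + 3)*(y - 1)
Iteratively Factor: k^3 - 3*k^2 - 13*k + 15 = (k - 5)*(k^2 + 2*k - 3) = (k - 5)*(k - 1)*(k + 3)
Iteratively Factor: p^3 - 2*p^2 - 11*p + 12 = (p + 3)*(p^2 - 5*p + 4) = (p - 1)*(p + 3)*(p - 4)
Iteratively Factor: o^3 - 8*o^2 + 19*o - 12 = (o - 4)*(o^2 - 4*o + 3) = (o - 4)*(o - 3)*(o - 1)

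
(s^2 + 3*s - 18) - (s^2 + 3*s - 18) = 0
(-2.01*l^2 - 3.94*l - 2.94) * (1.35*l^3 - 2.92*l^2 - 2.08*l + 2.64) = -2.7135*l^5 + 0.550199999999999*l^4 + 11.7166*l^3 + 11.4736*l^2 - 4.2864*l - 7.7616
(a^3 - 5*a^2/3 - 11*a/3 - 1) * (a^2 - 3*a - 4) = a^5 - 14*a^4/3 - 8*a^3/3 + 50*a^2/3 + 53*a/3 + 4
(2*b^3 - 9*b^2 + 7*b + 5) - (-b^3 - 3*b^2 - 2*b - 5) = 3*b^3 - 6*b^2 + 9*b + 10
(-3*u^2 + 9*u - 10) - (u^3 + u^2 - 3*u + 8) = -u^3 - 4*u^2 + 12*u - 18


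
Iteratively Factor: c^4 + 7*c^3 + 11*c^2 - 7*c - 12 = (c + 4)*(c^3 + 3*c^2 - c - 3) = (c + 3)*(c + 4)*(c^2 - 1) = (c + 1)*(c + 3)*(c + 4)*(c - 1)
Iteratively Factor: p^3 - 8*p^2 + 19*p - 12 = (p - 3)*(p^2 - 5*p + 4) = (p - 3)*(p - 1)*(p - 4)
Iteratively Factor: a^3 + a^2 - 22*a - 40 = (a + 2)*(a^2 - a - 20) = (a - 5)*(a + 2)*(a + 4)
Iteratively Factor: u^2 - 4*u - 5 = (u - 5)*(u + 1)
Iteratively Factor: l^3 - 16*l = (l)*(l^2 - 16) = l*(l + 4)*(l - 4)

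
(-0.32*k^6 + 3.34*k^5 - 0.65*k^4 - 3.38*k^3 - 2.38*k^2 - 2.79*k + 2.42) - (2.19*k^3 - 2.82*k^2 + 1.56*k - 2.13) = -0.32*k^6 + 3.34*k^5 - 0.65*k^4 - 5.57*k^3 + 0.44*k^2 - 4.35*k + 4.55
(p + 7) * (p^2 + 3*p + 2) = p^3 + 10*p^2 + 23*p + 14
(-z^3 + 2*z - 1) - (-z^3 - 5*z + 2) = 7*z - 3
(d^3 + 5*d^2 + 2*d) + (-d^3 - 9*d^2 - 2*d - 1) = -4*d^2 - 1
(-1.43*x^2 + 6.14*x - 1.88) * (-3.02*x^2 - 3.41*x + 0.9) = 4.3186*x^4 - 13.6665*x^3 - 16.5468*x^2 + 11.9368*x - 1.692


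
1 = 1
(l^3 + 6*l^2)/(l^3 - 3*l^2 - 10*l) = l*(l + 6)/(l^2 - 3*l - 10)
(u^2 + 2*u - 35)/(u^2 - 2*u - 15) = (u + 7)/(u + 3)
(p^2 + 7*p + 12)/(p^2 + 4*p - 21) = (p^2 + 7*p + 12)/(p^2 + 4*p - 21)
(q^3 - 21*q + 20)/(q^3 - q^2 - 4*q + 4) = (q^2 + q - 20)/(q^2 - 4)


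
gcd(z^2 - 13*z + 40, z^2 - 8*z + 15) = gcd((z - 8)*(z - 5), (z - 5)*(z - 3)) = z - 5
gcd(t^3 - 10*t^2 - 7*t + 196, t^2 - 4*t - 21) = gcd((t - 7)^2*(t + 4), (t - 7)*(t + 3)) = t - 7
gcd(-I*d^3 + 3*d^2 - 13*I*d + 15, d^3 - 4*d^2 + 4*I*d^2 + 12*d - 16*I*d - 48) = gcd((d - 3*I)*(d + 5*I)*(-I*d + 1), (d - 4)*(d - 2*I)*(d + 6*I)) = 1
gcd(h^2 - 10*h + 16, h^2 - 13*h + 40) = h - 8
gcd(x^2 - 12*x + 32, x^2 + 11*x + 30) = 1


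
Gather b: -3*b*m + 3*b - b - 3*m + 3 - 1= b*(2 - 3*m) - 3*m + 2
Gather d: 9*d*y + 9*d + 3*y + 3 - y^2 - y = d*(9*y + 9) - y^2 + 2*y + 3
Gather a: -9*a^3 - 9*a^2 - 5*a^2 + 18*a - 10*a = -9*a^3 - 14*a^2 + 8*a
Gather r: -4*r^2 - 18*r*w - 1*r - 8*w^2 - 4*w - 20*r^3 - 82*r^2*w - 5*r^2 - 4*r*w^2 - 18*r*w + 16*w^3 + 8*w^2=-20*r^3 + r^2*(-82*w - 9) + r*(-4*w^2 - 36*w - 1) + 16*w^3 - 4*w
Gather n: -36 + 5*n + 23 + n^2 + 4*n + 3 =n^2 + 9*n - 10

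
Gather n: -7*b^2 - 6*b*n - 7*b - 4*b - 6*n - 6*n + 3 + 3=-7*b^2 - 11*b + n*(-6*b - 12) + 6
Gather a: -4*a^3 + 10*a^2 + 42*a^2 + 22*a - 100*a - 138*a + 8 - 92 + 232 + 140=-4*a^3 + 52*a^2 - 216*a + 288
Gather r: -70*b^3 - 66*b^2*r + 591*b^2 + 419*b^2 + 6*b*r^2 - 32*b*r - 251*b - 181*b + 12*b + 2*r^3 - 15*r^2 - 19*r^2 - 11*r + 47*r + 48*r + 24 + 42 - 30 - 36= -70*b^3 + 1010*b^2 - 420*b + 2*r^3 + r^2*(6*b - 34) + r*(-66*b^2 - 32*b + 84)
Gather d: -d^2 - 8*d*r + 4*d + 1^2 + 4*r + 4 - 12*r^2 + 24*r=-d^2 + d*(4 - 8*r) - 12*r^2 + 28*r + 5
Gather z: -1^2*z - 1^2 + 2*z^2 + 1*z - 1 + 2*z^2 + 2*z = 4*z^2 + 2*z - 2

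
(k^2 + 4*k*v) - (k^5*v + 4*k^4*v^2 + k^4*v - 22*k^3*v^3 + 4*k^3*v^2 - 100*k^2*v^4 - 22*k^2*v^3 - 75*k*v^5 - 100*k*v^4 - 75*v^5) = -k^5*v - 4*k^4*v^2 - k^4*v + 22*k^3*v^3 - 4*k^3*v^2 + 100*k^2*v^4 + 22*k^2*v^3 + k^2 + 75*k*v^5 + 100*k*v^4 + 4*k*v + 75*v^5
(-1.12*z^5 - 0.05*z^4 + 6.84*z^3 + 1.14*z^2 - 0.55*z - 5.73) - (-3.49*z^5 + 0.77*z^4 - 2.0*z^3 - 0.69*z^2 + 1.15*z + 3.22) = 2.37*z^5 - 0.82*z^4 + 8.84*z^3 + 1.83*z^2 - 1.7*z - 8.95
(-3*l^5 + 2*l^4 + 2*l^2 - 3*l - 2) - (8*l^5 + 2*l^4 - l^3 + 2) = -11*l^5 + l^3 + 2*l^2 - 3*l - 4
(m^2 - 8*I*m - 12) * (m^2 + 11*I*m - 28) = m^4 + 3*I*m^3 + 48*m^2 + 92*I*m + 336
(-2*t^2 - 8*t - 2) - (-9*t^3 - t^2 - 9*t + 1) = 9*t^3 - t^2 + t - 3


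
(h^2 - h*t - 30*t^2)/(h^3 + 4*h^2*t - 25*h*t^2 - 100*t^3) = (-h + 6*t)/(-h^2 + h*t + 20*t^2)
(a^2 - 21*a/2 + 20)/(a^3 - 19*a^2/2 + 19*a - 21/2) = (2*a^2 - 21*a + 40)/(2*a^3 - 19*a^2 + 38*a - 21)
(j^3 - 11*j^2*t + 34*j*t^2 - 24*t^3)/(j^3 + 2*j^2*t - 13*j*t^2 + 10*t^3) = (-j^2 + 10*j*t - 24*t^2)/(-j^2 - 3*j*t + 10*t^2)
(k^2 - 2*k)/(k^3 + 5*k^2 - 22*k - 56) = k*(k - 2)/(k^3 + 5*k^2 - 22*k - 56)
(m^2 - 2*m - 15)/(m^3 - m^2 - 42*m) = (-m^2 + 2*m + 15)/(m*(-m^2 + m + 42))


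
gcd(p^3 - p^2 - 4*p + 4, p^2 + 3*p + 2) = p + 2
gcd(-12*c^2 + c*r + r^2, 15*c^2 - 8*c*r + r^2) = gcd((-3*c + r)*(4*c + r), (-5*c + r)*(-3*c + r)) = -3*c + r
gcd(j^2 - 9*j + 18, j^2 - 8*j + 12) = j - 6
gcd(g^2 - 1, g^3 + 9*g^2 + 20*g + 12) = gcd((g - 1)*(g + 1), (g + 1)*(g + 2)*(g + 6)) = g + 1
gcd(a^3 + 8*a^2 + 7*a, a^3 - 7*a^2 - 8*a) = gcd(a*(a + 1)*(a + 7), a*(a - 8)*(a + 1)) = a^2 + a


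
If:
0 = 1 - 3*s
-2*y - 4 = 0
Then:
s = 1/3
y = -2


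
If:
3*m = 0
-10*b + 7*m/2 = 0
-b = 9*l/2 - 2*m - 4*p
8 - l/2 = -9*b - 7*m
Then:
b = 0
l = 16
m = 0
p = 18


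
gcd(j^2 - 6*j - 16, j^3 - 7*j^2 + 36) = j + 2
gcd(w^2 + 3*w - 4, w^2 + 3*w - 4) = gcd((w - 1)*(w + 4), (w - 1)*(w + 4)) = w^2 + 3*w - 4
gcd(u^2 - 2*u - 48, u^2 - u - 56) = u - 8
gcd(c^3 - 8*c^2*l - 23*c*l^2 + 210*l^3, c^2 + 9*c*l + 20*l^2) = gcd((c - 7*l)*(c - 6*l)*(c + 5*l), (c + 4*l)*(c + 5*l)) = c + 5*l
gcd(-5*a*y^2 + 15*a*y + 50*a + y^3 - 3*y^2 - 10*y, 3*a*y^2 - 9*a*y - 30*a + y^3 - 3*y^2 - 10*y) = y^2 - 3*y - 10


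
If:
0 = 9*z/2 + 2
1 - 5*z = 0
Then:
No Solution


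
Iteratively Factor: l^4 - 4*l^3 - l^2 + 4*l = (l - 4)*(l^3 - l) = (l - 4)*(l + 1)*(l^2 - l) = l*(l - 4)*(l + 1)*(l - 1)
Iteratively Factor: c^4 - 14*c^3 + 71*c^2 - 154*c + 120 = (c - 5)*(c^3 - 9*c^2 + 26*c - 24) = (c - 5)*(c - 3)*(c^2 - 6*c + 8) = (c - 5)*(c - 4)*(c - 3)*(c - 2)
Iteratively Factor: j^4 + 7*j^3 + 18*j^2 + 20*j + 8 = (j + 2)*(j^3 + 5*j^2 + 8*j + 4) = (j + 2)^2*(j^2 + 3*j + 2) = (j + 2)^3*(j + 1)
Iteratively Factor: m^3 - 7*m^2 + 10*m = (m - 5)*(m^2 - 2*m) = m*(m - 5)*(m - 2)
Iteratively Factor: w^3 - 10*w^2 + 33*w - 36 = (w - 4)*(w^2 - 6*w + 9) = (w - 4)*(w - 3)*(w - 3)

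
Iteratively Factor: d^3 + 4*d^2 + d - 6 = (d + 3)*(d^2 + d - 2) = (d + 2)*(d + 3)*(d - 1)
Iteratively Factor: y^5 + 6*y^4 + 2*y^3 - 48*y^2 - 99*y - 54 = (y + 3)*(y^4 + 3*y^3 - 7*y^2 - 27*y - 18) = (y + 2)*(y + 3)*(y^3 + y^2 - 9*y - 9) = (y + 1)*(y + 2)*(y + 3)*(y^2 - 9) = (y - 3)*(y + 1)*(y + 2)*(y + 3)*(y + 3)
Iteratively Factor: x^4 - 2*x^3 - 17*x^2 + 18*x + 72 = (x + 2)*(x^3 - 4*x^2 - 9*x + 36) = (x - 4)*(x + 2)*(x^2 - 9) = (x - 4)*(x + 2)*(x + 3)*(x - 3)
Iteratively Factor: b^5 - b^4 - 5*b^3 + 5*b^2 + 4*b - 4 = (b + 1)*(b^4 - 2*b^3 - 3*b^2 + 8*b - 4) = (b - 1)*(b + 1)*(b^3 - b^2 - 4*b + 4) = (b - 1)*(b + 1)*(b + 2)*(b^2 - 3*b + 2) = (b - 1)^2*(b + 1)*(b + 2)*(b - 2)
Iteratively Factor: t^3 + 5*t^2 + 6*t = (t + 3)*(t^2 + 2*t) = (t + 2)*(t + 3)*(t)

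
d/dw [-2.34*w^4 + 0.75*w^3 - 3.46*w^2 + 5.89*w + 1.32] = -9.36*w^3 + 2.25*w^2 - 6.92*w + 5.89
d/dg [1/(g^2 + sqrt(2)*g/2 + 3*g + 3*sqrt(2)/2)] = 2*(-4*g - 6 - sqrt(2))/(2*g^2 + sqrt(2)*g + 6*g + 3*sqrt(2))^2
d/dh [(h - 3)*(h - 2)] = 2*h - 5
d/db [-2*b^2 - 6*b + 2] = -4*b - 6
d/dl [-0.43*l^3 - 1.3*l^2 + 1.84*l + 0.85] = -1.29*l^2 - 2.6*l + 1.84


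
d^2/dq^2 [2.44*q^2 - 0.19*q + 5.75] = 4.88000000000000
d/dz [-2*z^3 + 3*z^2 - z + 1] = -6*z^2 + 6*z - 1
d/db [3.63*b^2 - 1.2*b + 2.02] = 7.26*b - 1.2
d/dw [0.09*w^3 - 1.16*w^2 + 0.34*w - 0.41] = 0.27*w^2 - 2.32*w + 0.34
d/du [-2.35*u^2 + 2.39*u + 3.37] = 2.39 - 4.7*u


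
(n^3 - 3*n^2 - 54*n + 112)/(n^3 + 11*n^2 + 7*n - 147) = (n^2 - 10*n + 16)/(n^2 + 4*n - 21)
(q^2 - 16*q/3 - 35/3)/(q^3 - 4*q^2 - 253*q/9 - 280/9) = 3*(q - 7)/(3*q^2 - 17*q - 56)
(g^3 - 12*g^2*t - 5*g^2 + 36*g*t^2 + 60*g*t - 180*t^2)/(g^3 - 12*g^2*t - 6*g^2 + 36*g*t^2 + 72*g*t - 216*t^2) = (g - 5)/(g - 6)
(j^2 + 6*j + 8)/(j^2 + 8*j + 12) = (j + 4)/(j + 6)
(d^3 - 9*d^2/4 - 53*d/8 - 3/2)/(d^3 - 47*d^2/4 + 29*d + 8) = (d + 3/2)/(d - 8)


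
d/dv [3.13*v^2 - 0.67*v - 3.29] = 6.26*v - 0.67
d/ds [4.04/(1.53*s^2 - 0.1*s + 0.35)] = (0.404 - 12.3624*s)/(1.53*s^2 - 0.1*s + 0.35)^2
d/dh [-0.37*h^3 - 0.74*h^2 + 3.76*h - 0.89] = -1.11*h^2 - 1.48*h + 3.76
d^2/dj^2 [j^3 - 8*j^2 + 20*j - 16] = 6*j - 16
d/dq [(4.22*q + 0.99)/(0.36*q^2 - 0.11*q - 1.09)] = (1.5192*q^2 - 0.4642*q - (0.72*q - 0.11)*(4.22*q + 0.99) - 4.5998)/(-0.36*q^2 + 0.11*q + 1.09)^2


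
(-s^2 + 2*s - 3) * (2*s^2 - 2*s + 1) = -2*s^4 + 6*s^3 - 11*s^2 + 8*s - 3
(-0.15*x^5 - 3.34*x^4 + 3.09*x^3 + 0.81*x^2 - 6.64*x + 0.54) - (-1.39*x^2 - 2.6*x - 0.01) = -0.15*x^5 - 3.34*x^4 + 3.09*x^3 + 2.2*x^2 - 4.04*x + 0.55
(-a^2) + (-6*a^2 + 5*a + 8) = -7*a^2 + 5*a + 8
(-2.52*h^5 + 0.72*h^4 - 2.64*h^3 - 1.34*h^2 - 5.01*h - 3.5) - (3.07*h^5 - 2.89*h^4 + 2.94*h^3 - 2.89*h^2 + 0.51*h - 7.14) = -5.59*h^5 + 3.61*h^4 - 5.58*h^3 + 1.55*h^2 - 5.52*h + 3.64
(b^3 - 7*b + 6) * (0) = 0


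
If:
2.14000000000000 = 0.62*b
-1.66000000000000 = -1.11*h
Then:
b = 3.45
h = 1.50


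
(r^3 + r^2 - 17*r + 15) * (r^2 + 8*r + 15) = r^5 + 9*r^4 + 6*r^3 - 106*r^2 - 135*r + 225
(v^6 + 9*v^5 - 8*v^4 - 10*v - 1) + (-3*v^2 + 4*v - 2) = v^6 + 9*v^5 - 8*v^4 - 3*v^2 - 6*v - 3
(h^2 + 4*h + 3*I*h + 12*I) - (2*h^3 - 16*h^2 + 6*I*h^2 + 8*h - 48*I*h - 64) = -2*h^3 + 17*h^2 - 6*I*h^2 - 4*h + 51*I*h + 64 + 12*I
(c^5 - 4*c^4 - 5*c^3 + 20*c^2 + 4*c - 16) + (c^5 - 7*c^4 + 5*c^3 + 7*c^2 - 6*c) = 2*c^5 - 11*c^4 + 27*c^2 - 2*c - 16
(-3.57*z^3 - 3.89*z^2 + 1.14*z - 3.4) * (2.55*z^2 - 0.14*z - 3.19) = -9.1035*z^5 - 9.4197*z^4 + 14.8399*z^3 + 3.5795*z^2 - 3.1606*z + 10.846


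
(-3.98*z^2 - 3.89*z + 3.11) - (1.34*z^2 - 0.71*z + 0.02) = -5.32*z^2 - 3.18*z + 3.09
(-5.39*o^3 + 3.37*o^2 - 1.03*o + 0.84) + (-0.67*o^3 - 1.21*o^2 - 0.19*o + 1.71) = -6.06*o^3 + 2.16*o^2 - 1.22*o + 2.55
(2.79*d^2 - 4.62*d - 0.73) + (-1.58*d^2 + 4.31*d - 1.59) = 1.21*d^2 - 0.31*d - 2.32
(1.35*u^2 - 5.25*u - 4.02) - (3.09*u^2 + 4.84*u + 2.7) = -1.74*u^2 - 10.09*u - 6.72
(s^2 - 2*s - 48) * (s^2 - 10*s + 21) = s^4 - 12*s^3 - 7*s^2 + 438*s - 1008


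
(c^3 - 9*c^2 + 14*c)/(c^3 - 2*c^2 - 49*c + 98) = c/(c + 7)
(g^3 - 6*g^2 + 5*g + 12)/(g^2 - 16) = (g^2 - 2*g - 3)/(g + 4)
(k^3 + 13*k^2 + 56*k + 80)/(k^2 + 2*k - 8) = (k^2 + 9*k + 20)/(k - 2)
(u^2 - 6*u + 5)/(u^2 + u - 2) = (u - 5)/(u + 2)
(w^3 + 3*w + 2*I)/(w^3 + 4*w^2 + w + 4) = (w^2 - I*w + 2)/(w^2 + w*(4 - I) - 4*I)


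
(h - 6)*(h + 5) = h^2 - h - 30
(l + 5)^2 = l^2 + 10*l + 25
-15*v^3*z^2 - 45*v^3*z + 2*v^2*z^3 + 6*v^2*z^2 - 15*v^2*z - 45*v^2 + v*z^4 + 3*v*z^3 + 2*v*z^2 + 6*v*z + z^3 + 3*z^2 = (-3*v + z)*(5*v + z)*(z + 3)*(v*z + 1)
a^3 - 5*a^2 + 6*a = a*(a - 3)*(a - 2)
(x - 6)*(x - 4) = x^2 - 10*x + 24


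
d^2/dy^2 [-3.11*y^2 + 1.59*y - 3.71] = -6.22000000000000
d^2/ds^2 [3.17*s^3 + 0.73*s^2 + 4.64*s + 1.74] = 19.02*s + 1.46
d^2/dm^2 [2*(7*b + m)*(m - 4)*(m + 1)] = 28*b + 12*m - 12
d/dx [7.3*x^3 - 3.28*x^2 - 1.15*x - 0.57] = 21.9*x^2 - 6.56*x - 1.15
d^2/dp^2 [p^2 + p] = 2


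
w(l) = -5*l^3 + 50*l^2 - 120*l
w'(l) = -15*l^2 + 100*l - 120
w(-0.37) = 51.50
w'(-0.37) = -159.05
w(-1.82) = 414.16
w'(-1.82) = -351.69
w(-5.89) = 3463.09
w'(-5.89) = -1229.38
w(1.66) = -84.29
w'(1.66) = 4.67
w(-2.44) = 663.11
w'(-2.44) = -453.30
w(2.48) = -66.34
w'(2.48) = 35.74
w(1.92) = -81.47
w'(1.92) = 16.70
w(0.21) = -23.04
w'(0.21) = -99.66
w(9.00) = -675.00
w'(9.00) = -435.00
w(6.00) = 0.00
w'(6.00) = -60.00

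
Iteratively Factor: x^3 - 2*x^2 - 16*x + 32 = (x - 4)*(x^2 + 2*x - 8) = (x - 4)*(x - 2)*(x + 4)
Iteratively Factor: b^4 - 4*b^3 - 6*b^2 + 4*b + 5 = (b + 1)*(b^3 - 5*b^2 - b + 5) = (b - 5)*(b + 1)*(b^2 - 1) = (b - 5)*(b - 1)*(b + 1)*(b + 1)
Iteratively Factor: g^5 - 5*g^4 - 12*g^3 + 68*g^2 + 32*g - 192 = (g - 4)*(g^4 - g^3 - 16*g^2 + 4*g + 48) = (g - 4)^2*(g^3 + 3*g^2 - 4*g - 12) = (g - 4)^2*(g + 2)*(g^2 + g - 6) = (g - 4)^2*(g - 2)*(g + 2)*(g + 3)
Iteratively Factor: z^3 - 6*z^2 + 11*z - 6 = (z - 2)*(z^2 - 4*z + 3) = (z - 3)*(z - 2)*(z - 1)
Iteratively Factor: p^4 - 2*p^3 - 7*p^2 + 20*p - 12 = (p + 3)*(p^3 - 5*p^2 + 8*p - 4) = (p - 2)*(p + 3)*(p^2 - 3*p + 2) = (p - 2)*(p - 1)*(p + 3)*(p - 2)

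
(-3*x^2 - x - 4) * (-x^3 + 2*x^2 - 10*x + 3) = 3*x^5 - 5*x^4 + 32*x^3 - 7*x^2 + 37*x - 12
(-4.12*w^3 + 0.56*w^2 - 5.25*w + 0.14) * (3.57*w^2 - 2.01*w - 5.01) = -14.7084*w^5 + 10.2804*w^4 + 0.773100000000002*w^3 + 8.2467*w^2 + 26.0211*w - 0.7014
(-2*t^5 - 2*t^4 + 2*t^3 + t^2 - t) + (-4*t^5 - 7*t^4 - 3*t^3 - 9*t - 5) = -6*t^5 - 9*t^4 - t^3 + t^2 - 10*t - 5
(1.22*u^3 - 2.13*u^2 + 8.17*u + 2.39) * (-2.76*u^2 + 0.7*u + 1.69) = -3.3672*u^5 + 6.7328*u^4 - 21.9784*u^3 - 4.4771*u^2 + 15.4803*u + 4.0391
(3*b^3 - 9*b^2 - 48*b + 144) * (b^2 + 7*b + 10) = 3*b^5 + 12*b^4 - 81*b^3 - 282*b^2 + 528*b + 1440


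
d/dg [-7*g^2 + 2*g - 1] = 2 - 14*g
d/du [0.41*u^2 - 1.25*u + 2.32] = 0.82*u - 1.25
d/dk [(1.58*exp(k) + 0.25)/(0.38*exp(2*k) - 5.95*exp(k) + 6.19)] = (-0.6004*exp(2*k) - 0.19*exp(k) + 11.2677)*exp(k)/(0.1444*exp(4*k) - 4.522*exp(3*k) + 40.1069*exp(2*k) - 73.661*exp(k) + 38.3161)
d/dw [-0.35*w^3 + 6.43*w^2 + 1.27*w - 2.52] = -1.05*w^2 + 12.86*w + 1.27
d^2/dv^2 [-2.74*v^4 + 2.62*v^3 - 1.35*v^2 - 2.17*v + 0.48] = -32.88*v^2 + 15.72*v - 2.7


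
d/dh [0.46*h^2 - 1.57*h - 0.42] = 0.92*h - 1.57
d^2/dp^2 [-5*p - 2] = 0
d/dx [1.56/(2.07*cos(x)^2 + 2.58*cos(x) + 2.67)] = (6.4584*cos(x) + 4.0248)*sin(x)/(2.07*cos(x)^2 + 2.58*cos(x) + 2.67)^2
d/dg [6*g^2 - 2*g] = 12*g - 2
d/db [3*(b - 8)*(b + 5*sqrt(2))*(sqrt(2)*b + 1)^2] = 24*b^3 - 144*b^2 + 108*sqrt(2)*b^2 - 576*sqrt(2)*b + 126*b - 504 + 15*sqrt(2)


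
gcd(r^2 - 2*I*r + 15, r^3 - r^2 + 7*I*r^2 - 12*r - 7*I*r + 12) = r + 3*I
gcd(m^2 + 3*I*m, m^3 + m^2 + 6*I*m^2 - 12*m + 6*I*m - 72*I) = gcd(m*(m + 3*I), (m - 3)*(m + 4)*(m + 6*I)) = 1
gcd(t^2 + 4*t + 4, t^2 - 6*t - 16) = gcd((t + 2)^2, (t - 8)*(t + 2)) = t + 2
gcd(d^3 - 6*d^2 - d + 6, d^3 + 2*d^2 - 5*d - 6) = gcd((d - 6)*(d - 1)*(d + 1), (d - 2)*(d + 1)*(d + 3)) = d + 1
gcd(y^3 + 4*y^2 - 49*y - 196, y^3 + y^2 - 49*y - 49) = y^2 - 49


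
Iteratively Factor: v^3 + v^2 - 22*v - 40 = (v - 5)*(v^2 + 6*v + 8) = (v - 5)*(v + 4)*(v + 2)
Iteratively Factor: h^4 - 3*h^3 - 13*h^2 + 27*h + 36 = (h - 3)*(h^3 - 13*h - 12) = (h - 3)*(h + 3)*(h^2 - 3*h - 4) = (h - 3)*(h + 1)*(h + 3)*(h - 4)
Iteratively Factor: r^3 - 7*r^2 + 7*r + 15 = (r - 5)*(r^2 - 2*r - 3) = (r - 5)*(r - 3)*(r + 1)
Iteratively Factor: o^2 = (o)*(o)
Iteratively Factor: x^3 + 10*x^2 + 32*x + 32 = (x + 4)*(x^2 + 6*x + 8) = (x + 4)^2*(x + 2)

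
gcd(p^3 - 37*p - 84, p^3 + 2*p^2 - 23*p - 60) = p^2 + 7*p + 12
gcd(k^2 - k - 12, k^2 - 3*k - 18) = k + 3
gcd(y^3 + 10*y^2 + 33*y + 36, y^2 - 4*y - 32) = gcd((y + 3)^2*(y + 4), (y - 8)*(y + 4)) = y + 4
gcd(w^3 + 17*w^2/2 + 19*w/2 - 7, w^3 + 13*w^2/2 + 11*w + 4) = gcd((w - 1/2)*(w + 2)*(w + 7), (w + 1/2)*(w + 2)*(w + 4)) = w + 2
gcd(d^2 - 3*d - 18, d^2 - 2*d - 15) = d + 3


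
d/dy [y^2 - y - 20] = 2*y - 1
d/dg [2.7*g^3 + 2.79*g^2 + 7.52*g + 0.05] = 8.1*g^2 + 5.58*g + 7.52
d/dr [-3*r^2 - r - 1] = -6*r - 1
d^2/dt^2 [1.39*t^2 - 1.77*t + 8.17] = 2.78000000000000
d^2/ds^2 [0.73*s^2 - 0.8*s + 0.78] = 1.46000000000000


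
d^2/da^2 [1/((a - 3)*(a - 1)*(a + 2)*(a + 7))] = 2*(10*a^6 + 75*a^5 - 21*a^4 - 818*a^3 + 396*a^2 + 1023*a + 1639)/(a^12 + 15*a^11 + 18*a^10 - 532*a^9 - 1086*a^8 + 7806*a^7 + 10556*a^6 - 50040*a^5 - 33699*a^4 + 140923*a^3 + 5418*a^2 - 153468*a + 74088)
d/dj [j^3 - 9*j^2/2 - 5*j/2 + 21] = 3*j^2 - 9*j - 5/2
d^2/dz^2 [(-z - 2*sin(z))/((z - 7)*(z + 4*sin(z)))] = 2*((7 - z)*(z + 2*sin(z))*(z + 4*sin(z))*(4*cos(z) + 1) - (z - 7)^2*(z + 2*sin(z))*(4*cos(z) + 1)^2 + (z - 7)^2*(z + 4*sin(z))^2*sin(z) + (z - 7)^2*(z + 4*sin(z))*(-2*z*sin(z) - 12*sin(z)^2 + 6*cos(z) + 9) + (z - 7)*(z + 4*sin(z))^2*(2*cos(z) + 1) - (z + 2*sin(z))*(z + 4*sin(z))^2)/((z - 7)^3*(z + 4*sin(z))^3)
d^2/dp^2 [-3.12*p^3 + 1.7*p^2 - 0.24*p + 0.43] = 3.4 - 18.72*p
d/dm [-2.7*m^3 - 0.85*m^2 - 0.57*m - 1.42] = -8.1*m^2 - 1.7*m - 0.57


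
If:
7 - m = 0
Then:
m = 7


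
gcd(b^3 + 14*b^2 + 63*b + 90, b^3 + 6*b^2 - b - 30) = b^2 + 8*b + 15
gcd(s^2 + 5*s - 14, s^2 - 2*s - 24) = 1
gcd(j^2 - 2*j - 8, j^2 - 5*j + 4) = j - 4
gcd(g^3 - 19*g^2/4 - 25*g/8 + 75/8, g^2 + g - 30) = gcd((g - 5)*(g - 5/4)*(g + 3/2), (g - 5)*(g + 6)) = g - 5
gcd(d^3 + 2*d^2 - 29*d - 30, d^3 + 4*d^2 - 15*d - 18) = d^2 + 7*d + 6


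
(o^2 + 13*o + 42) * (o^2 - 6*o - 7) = o^4 + 7*o^3 - 43*o^2 - 343*o - 294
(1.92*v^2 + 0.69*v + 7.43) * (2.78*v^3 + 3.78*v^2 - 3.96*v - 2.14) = 5.3376*v^5 + 9.1758*v^4 + 15.6604*v^3 + 21.2442*v^2 - 30.8994*v - 15.9002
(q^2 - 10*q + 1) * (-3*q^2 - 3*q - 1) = -3*q^4 + 27*q^3 + 26*q^2 + 7*q - 1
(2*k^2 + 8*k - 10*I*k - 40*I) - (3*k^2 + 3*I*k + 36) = -k^2 + 8*k - 13*I*k - 36 - 40*I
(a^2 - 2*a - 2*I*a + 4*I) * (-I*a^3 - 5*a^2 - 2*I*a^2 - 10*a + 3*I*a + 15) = -I*a^5 - 7*a^4 + 17*I*a^3 + 49*a^2 - 6*I*a^2 - 42*a - 70*I*a + 60*I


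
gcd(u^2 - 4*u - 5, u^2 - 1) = u + 1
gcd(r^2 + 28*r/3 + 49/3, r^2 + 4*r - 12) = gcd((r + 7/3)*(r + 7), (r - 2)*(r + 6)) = 1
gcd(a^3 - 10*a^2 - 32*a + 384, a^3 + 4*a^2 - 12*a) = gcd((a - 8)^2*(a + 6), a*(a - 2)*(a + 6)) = a + 6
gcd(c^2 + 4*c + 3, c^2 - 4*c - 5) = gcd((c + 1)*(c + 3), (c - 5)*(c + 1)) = c + 1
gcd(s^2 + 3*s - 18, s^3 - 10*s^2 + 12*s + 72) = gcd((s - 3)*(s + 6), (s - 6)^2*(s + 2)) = 1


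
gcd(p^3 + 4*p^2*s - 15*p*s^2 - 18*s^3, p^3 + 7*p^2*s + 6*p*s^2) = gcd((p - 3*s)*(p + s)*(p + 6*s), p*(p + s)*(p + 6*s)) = p^2 + 7*p*s + 6*s^2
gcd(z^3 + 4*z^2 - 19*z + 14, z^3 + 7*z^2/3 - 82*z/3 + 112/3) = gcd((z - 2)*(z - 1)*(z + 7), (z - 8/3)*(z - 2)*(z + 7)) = z^2 + 5*z - 14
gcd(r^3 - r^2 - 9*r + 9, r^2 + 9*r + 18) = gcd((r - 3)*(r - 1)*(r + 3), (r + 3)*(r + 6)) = r + 3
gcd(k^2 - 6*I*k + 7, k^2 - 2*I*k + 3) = k + I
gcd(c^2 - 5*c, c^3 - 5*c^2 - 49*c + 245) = c - 5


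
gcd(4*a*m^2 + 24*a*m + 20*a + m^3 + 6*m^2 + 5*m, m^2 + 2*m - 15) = m + 5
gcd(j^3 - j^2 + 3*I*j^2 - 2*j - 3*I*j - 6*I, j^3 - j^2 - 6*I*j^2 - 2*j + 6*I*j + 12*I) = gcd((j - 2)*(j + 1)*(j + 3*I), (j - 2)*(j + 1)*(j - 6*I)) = j^2 - j - 2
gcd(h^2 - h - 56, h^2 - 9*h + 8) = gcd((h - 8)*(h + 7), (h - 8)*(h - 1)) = h - 8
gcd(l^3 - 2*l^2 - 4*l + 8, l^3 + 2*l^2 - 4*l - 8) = l^2 - 4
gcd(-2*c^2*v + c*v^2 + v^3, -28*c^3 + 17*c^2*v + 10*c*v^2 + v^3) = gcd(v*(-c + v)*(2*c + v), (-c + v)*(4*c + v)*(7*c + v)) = -c + v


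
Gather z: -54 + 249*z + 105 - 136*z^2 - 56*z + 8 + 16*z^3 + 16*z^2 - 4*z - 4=16*z^3 - 120*z^2 + 189*z + 55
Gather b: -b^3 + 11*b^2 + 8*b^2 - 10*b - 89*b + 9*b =-b^3 + 19*b^2 - 90*b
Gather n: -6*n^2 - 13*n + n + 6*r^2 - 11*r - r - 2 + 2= -6*n^2 - 12*n + 6*r^2 - 12*r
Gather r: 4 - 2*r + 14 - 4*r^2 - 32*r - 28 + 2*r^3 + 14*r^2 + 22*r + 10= 2*r^3 + 10*r^2 - 12*r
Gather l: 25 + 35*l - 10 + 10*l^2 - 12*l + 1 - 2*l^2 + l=8*l^2 + 24*l + 16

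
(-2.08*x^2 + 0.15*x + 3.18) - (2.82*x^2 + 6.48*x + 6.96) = -4.9*x^2 - 6.33*x - 3.78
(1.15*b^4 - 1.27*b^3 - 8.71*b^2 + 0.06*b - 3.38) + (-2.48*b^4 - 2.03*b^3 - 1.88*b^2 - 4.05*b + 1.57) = -1.33*b^4 - 3.3*b^3 - 10.59*b^2 - 3.99*b - 1.81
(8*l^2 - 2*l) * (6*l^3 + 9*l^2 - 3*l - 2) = 48*l^5 + 60*l^4 - 42*l^3 - 10*l^2 + 4*l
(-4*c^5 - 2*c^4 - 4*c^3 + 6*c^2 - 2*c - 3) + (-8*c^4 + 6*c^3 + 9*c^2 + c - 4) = -4*c^5 - 10*c^4 + 2*c^3 + 15*c^2 - c - 7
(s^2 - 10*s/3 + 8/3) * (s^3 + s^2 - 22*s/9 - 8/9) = s^5 - 7*s^4/3 - 28*s^3/9 + 268*s^2/27 - 32*s/9 - 64/27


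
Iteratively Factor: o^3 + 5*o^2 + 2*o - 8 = (o - 1)*(o^2 + 6*o + 8) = (o - 1)*(o + 4)*(o + 2)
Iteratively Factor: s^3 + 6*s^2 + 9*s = (s + 3)*(s^2 + 3*s) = s*(s + 3)*(s + 3)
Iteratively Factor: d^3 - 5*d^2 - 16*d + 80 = (d + 4)*(d^2 - 9*d + 20) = (d - 5)*(d + 4)*(d - 4)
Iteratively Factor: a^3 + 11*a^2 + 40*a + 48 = (a + 4)*(a^2 + 7*a + 12) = (a + 4)^2*(a + 3)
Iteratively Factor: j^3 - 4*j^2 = (j)*(j^2 - 4*j) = j^2*(j - 4)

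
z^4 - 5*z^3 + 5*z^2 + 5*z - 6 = (z - 3)*(z - 2)*(z - 1)*(z + 1)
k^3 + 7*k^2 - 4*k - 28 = (k - 2)*(k + 2)*(k + 7)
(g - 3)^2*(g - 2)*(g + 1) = g^4 - 7*g^3 + 13*g^2 + 3*g - 18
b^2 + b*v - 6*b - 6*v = (b - 6)*(b + v)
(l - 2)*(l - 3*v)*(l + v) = l^3 - 2*l^2*v - 2*l^2 - 3*l*v^2 + 4*l*v + 6*v^2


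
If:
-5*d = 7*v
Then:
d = -7*v/5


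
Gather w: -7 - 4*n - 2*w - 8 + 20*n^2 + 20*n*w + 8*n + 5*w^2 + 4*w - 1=20*n^2 + 4*n + 5*w^2 + w*(20*n + 2) - 16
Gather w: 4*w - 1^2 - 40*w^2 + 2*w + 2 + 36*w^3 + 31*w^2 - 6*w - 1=36*w^3 - 9*w^2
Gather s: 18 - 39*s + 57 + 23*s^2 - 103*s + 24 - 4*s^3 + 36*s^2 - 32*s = -4*s^3 + 59*s^2 - 174*s + 99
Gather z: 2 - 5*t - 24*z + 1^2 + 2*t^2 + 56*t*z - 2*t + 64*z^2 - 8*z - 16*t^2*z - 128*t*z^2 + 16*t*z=2*t^2 - 7*t + z^2*(64 - 128*t) + z*(-16*t^2 + 72*t - 32) + 3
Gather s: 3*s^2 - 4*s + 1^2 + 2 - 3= 3*s^2 - 4*s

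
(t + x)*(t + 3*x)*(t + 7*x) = t^3 + 11*t^2*x + 31*t*x^2 + 21*x^3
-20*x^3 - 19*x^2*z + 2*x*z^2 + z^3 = (-4*x + z)*(x + z)*(5*x + z)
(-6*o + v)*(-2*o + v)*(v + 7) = 12*o^2*v + 84*o^2 - 8*o*v^2 - 56*o*v + v^3 + 7*v^2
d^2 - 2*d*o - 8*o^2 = (d - 4*o)*(d + 2*o)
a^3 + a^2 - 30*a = a*(a - 5)*(a + 6)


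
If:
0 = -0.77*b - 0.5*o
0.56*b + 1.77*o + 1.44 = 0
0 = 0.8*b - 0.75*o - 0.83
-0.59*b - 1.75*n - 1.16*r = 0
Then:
No Solution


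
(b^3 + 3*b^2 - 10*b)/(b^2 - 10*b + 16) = b*(b + 5)/(b - 8)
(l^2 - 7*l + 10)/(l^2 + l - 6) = (l - 5)/(l + 3)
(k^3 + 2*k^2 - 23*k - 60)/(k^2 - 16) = (k^2 - 2*k - 15)/(k - 4)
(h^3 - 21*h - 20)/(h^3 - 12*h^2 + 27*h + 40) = (h + 4)/(h - 8)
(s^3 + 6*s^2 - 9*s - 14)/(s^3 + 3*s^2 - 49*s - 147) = (s^2 - s - 2)/(s^2 - 4*s - 21)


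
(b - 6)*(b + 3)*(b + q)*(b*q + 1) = b^4*q + b^3*q^2 - 3*b^3*q + b^3 - 3*b^2*q^2 - 17*b^2*q - 3*b^2 - 18*b*q^2 - 3*b*q - 18*b - 18*q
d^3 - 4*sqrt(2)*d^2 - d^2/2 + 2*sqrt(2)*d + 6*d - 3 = (d - 1/2)*(d - 3*sqrt(2))*(d - sqrt(2))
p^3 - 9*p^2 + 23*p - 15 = (p - 5)*(p - 3)*(p - 1)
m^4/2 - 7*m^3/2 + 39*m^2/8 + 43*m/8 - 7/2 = (m/2 + 1/2)*(m - 4)*(m - 7/2)*(m - 1/2)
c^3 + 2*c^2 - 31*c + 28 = (c - 4)*(c - 1)*(c + 7)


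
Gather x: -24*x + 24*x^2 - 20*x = 24*x^2 - 44*x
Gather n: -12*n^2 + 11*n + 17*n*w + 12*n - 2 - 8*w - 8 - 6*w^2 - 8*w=-12*n^2 + n*(17*w + 23) - 6*w^2 - 16*w - 10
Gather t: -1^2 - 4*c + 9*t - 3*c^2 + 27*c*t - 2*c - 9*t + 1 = -3*c^2 + 27*c*t - 6*c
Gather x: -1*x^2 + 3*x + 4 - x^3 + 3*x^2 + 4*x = -x^3 + 2*x^2 + 7*x + 4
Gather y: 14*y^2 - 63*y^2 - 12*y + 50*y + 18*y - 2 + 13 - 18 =-49*y^2 + 56*y - 7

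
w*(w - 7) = w^2 - 7*w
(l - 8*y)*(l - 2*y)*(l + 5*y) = l^3 - 5*l^2*y - 34*l*y^2 + 80*y^3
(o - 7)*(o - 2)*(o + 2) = o^3 - 7*o^2 - 4*o + 28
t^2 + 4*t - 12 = (t - 2)*(t + 6)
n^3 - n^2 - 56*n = n*(n - 8)*(n + 7)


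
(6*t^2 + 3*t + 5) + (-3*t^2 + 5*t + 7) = 3*t^2 + 8*t + 12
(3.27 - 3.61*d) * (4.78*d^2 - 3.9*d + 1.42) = -17.2558*d^3 + 29.7096*d^2 - 17.8792*d + 4.6434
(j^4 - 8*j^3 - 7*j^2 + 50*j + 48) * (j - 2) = j^5 - 10*j^4 + 9*j^3 + 64*j^2 - 52*j - 96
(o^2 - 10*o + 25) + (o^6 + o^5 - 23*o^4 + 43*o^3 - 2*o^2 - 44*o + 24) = o^6 + o^5 - 23*o^4 + 43*o^3 - o^2 - 54*o + 49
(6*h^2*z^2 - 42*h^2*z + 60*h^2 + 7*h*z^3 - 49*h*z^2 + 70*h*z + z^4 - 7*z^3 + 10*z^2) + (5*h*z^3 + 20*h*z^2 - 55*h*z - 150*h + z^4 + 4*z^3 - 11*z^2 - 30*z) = 6*h^2*z^2 - 42*h^2*z + 60*h^2 + 12*h*z^3 - 29*h*z^2 + 15*h*z - 150*h + 2*z^4 - 3*z^3 - z^2 - 30*z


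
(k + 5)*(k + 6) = k^2 + 11*k + 30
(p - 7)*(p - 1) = p^2 - 8*p + 7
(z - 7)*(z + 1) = z^2 - 6*z - 7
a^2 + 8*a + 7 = (a + 1)*(a + 7)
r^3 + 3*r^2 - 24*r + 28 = (r - 2)^2*(r + 7)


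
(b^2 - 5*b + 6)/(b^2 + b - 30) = (b^2 - 5*b + 6)/(b^2 + b - 30)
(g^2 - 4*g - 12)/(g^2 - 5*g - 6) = (g + 2)/(g + 1)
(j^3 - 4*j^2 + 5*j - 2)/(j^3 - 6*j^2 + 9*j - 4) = (j - 2)/(j - 4)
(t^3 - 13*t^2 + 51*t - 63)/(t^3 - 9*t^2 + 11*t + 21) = (t - 3)/(t + 1)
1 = 1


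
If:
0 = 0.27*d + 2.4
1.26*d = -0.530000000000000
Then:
No Solution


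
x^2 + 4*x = x*(x + 4)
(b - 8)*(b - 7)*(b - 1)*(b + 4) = b^4 - 12*b^3 + 7*b^2 + 228*b - 224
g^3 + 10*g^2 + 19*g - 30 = (g - 1)*(g + 5)*(g + 6)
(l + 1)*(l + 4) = l^2 + 5*l + 4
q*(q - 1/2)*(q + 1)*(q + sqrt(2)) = q^4 + q^3/2 + sqrt(2)*q^3 - q^2/2 + sqrt(2)*q^2/2 - sqrt(2)*q/2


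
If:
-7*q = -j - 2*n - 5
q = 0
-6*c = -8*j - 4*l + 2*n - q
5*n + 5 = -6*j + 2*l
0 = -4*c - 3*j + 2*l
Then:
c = -115/61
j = -5/61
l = -475/122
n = -150/61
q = 0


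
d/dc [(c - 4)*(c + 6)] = 2*c + 2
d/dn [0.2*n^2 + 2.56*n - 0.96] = 0.4*n + 2.56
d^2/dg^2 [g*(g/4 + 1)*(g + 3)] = 3*g/2 + 7/2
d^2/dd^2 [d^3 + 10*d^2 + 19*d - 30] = 6*d + 20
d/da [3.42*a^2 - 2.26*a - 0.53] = 6.84*a - 2.26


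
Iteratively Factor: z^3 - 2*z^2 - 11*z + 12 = (z - 1)*(z^2 - z - 12) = (z - 4)*(z - 1)*(z + 3)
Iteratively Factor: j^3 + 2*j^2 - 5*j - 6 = (j - 2)*(j^2 + 4*j + 3) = (j - 2)*(j + 1)*(j + 3)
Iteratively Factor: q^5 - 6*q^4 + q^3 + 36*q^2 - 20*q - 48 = (q - 4)*(q^4 - 2*q^3 - 7*q^2 + 8*q + 12) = (q - 4)*(q + 1)*(q^3 - 3*q^2 - 4*q + 12) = (q - 4)*(q + 1)*(q + 2)*(q^2 - 5*q + 6) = (q - 4)*(q - 3)*(q + 1)*(q + 2)*(q - 2)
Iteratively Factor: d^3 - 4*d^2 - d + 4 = (d - 1)*(d^2 - 3*d - 4) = (d - 4)*(d - 1)*(d + 1)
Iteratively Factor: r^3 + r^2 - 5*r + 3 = (r + 3)*(r^2 - 2*r + 1) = (r - 1)*(r + 3)*(r - 1)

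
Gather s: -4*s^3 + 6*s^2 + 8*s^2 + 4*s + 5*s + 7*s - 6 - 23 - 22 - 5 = -4*s^3 + 14*s^2 + 16*s - 56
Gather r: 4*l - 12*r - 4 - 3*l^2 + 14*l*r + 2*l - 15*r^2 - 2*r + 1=-3*l^2 + 6*l - 15*r^2 + r*(14*l - 14) - 3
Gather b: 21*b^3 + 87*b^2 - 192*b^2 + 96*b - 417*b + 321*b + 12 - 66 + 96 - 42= 21*b^3 - 105*b^2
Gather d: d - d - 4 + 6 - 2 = 0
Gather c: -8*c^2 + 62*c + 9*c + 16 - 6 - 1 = -8*c^2 + 71*c + 9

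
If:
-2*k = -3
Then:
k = 3/2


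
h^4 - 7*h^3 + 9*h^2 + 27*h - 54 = (h - 3)^3*(h + 2)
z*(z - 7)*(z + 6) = z^3 - z^2 - 42*z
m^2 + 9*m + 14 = (m + 2)*(m + 7)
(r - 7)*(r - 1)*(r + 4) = r^3 - 4*r^2 - 25*r + 28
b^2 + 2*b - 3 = (b - 1)*(b + 3)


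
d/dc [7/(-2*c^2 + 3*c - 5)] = 7*(4*c - 3)/(2*c^2 - 3*c + 5)^2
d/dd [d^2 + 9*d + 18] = 2*d + 9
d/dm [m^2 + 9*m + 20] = 2*m + 9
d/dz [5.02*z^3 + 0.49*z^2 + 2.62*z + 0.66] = 15.06*z^2 + 0.98*z + 2.62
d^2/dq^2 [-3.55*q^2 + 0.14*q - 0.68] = -7.10000000000000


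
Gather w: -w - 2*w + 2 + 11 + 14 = 27 - 3*w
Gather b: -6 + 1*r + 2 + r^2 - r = r^2 - 4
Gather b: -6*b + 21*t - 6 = -6*b + 21*t - 6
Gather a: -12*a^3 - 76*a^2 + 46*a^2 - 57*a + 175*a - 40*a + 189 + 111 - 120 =-12*a^3 - 30*a^2 + 78*a + 180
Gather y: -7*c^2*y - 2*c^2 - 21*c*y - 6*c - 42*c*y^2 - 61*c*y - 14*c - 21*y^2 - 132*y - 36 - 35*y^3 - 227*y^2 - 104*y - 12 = -2*c^2 - 20*c - 35*y^3 + y^2*(-42*c - 248) + y*(-7*c^2 - 82*c - 236) - 48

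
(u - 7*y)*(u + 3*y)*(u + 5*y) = u^3 + u^2*y - 41*u*y^2 - 105*y^3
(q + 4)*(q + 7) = q^2 + 11*q + 28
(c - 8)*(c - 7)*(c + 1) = c^3 - 14*c^2 + 41*c + 56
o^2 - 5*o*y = o*(o - 5*y)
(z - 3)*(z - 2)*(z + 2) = z^3 - 3*z^2 - 4*z + 12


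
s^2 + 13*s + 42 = (s + 6)*(s + 7)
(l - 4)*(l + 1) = l^2 - 3*l - 4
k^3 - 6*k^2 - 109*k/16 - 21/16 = (k - 7)*(k + 1/4)*(k + 3/4)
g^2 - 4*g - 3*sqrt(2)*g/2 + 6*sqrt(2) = (g - 4)*(g - 3*sqrt(2)/2)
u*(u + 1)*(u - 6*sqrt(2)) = u^3 - 6*sqrt(2)*u^2 + u^2 - 6*sqrt(2)*u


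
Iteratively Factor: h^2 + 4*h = (h + 4)*(h)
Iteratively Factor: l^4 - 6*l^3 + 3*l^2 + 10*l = (l - 5)*(l^3 - l^2 - 2*l) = (l - 5)*(l - 2)*(l^2 + l) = (l - 5)*(l - 2)*(l + 1)*(l)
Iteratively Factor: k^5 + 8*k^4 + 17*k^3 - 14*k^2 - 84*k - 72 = (k + 2)*(k^4 + 6*k^3 + 5*k^2 - 24*k - 36) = (k + 2)*(k + 3)*(k^3 + 3*k^2 - 4*k - 12) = (k - 2)*(k + 2)*(k + 3)*(k^2 + 5*k + 6) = (k - 2)*(k + 2)^2*(k + 3)*(k + 3)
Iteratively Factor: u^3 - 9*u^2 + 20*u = (u - 5)*(u^2 - 4*u) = u*(u - 5)*(u - 4)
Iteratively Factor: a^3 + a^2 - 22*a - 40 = (a + 2)*(a^2 - a - 20) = (a + 2)*(a + 4)*(a - 5)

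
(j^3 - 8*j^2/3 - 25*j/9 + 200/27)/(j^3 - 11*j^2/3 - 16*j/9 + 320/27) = (3*j - 5)/(3*j - 8)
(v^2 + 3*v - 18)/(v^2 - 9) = (v + 6)/(v + 3)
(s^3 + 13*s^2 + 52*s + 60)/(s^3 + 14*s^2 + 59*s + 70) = (s + 6)/(s + 7)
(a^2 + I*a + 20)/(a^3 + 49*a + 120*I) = (a - 4*I)/(a^2 - 5*I*a + 24)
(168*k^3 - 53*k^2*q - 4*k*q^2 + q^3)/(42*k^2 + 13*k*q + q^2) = (24*k^2 - 11*k*q + q^2)/(6*k + q)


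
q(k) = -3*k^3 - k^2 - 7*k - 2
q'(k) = -9*k^2 - 2*k - 7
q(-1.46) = 15.42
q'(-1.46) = -23.26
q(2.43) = -67.96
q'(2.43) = -65.00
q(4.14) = -260.99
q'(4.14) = -169.54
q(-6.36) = 773.85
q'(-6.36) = -358.33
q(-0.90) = 5.68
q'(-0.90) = -12.49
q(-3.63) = 153.73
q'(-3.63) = -118.33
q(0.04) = -2.28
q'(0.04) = -7.09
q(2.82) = -96.97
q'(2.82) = -84.21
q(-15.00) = 10003.00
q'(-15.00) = -2002.00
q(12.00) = -5414.00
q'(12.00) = -1327.00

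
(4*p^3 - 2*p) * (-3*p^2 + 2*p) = -12*p^5 + 8*p^4 + 6*p^3 - 4*p^2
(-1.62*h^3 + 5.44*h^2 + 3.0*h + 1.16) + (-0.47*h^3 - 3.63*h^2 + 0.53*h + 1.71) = -2.09*h^3 + 1.81*h^2 + 3.53*h + 2.87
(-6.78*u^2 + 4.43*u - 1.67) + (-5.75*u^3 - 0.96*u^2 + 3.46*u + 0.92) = -5.75*u^3 - 7.74*u^2 + 7.89*u - 0.75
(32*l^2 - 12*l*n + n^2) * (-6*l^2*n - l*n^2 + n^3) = -192*l^4*n + 40*l^3*n^2 + 38*l^2*n^3 - 13*l*n^4 + n^5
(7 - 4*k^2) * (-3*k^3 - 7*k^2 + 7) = 12*k^5 + 28*k^4 - 21*k^3 - 77*k^2 + 49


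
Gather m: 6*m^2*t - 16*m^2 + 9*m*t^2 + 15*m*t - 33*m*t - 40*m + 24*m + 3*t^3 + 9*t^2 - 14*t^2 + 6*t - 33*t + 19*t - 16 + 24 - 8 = m^2*(6*t - 16) + m*(9*t^2 - 18*t - 16) + 3*t^3 - 5*t^2 - 8*t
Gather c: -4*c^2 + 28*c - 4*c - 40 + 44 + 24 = -4*c^2 + 24*c + 28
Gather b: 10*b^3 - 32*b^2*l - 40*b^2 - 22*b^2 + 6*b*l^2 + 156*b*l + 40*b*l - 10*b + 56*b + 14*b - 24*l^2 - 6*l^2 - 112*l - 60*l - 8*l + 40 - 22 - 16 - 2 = 10*b^3 + b^2*(-32*l - 62) + b*(6*l^2 + 196*l + 60) - 30*l^2 - 180*l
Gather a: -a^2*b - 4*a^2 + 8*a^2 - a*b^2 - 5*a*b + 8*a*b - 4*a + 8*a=a^2*(4 - b) + a*(-b^2 + 3*b + 4)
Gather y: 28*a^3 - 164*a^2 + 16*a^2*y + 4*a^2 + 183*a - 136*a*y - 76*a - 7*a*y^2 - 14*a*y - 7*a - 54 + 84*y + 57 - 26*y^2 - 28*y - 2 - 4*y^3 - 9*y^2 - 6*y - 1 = 28*a^3 - 160*a^2 + 100*a - 4*y^3 + y^2*(-7*a - 35) + y*(16*a^2 - 150*a + 50)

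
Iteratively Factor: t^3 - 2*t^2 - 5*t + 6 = (t - 1)*(t^2 - t - 6) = (t - 1)*(t + 2)*(t - 3)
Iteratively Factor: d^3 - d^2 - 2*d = (d)*(d^2 - d - 2) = d*(d - 2)*(d + 1)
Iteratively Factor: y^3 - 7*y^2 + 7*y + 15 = (y + 1)*(y^2 - 8*y + 15) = (y - 3)*(y + 1)*(y - 5)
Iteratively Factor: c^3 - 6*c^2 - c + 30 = (c + 2)*(c^2 - 8*c + 15) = (c - 3)*(c + 2)*(c - 5)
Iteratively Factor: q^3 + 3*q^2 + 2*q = (q)*(q^2 + 3*q + 2) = q*(q + 2)*(q + 1)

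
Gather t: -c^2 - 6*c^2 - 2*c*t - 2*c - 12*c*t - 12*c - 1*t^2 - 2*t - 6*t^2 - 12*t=-7*c^2 - 14*c - 7*t^2 + t*(-14*c - 14)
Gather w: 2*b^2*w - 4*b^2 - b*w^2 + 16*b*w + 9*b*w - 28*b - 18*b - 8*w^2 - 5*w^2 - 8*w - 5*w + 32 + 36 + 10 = -4*b^2 - 46*b + w^2*(-b - 13) + w*(2*b^2 + 25*b - 13) + 78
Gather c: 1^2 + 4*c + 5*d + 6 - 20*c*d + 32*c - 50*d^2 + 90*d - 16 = c*(36 - 20*d) - 50*d^2 + 95*d - 9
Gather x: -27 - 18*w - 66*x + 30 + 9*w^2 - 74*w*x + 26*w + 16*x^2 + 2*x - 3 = 9*w^2 + 8*w + 16*x^2 + x*(-74*w - 64)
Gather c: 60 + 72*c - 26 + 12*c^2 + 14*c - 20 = 12*c^2 + 86*c + 14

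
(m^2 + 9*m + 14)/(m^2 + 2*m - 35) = (m + 2)/(m - 5)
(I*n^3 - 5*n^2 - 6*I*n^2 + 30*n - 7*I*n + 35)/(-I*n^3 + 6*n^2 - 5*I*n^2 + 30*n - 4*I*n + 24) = (-n^2 + n*(7 - 5*I) + 35*I)/(n^2 + n*(4 + 6*I) + 24*I)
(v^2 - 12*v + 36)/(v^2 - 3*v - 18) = (v - 6)/(v + 3)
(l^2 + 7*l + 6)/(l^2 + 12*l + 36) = (l + 1)/(l + 6)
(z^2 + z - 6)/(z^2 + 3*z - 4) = (z^2 + z - 6)/(z^2 + 3*z - 4)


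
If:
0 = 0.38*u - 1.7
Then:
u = 4.47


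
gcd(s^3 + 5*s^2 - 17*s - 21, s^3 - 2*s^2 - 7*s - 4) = s + 1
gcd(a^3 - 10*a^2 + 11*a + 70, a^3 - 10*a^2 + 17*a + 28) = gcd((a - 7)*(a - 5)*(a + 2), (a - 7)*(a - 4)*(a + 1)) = a - 7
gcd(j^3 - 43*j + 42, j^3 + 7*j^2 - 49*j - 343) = j + 7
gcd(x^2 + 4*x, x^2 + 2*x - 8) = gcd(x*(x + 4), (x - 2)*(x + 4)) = x + 4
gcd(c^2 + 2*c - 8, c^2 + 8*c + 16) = c + 4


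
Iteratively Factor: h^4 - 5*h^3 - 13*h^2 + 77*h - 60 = (h - 5)*(h^3 - 13*h + 12) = (h - 5)*(h - 3)*(h^2 + 3*h - 4) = (h - 5)*(h - 3)*(h - 1)*(h + 4)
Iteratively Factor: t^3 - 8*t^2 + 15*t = (t - 5)*(t^2 - 3*t) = t*(t - 5)*(t - 3)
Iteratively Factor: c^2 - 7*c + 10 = (c - 5)*(c - 2)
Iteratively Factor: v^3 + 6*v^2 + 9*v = (v + 3)*(v^2 + 3*v) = v*(v + 3)*(v + 3)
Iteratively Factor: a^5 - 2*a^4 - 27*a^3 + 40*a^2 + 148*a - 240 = (a + 3)*(a^4 - 5*a^3 - 12*a^2 + 76*a - 80) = (a - 5)*(a + 3)*(a^3 - 12*a + 16) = (a - 5)*(a - 2)*(a + 3)*(a^2 + 2*a - 8) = (a - 5)*(a - 2)^2*(a + 3)*(a + 4)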